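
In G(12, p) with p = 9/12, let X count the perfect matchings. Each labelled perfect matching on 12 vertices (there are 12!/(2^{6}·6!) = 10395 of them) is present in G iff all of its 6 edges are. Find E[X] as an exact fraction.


K_12 has 12!/(2^{6}·6!) = 10395 labelled perfect matchings.
For each such perfect matching H, let X_H = 1 if all 6 edges of H are present in G. Then P[X_H = 1] = p^{6} = (3/4)^{6} = 729/4096.
Summing the indicators: E[X] = Σ_H E[X_H] = 10395 · p^{6} = 10395 · 729/4096 = 7577955/4096.
Numerically: E[X] ≈ 1850.1.

E[X] = 10395 · (3/4)^{6} = 7577955/4096 ≈ 1850.1.


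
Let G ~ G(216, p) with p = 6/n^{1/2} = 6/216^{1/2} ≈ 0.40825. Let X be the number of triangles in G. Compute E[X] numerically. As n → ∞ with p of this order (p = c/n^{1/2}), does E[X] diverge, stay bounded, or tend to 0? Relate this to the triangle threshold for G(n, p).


Number of potential triangles: C(216, 3) = 1656360.
Each occurs with probability p³ ≈ (0.40825)³ ≈ 6.8041382e-02.
By linearity: E[X] = C(216, 3)·p³ ≈ 1656360 · 6.8041382e-02 ≈ 112701.02307.
Since α = 1/2 < 1, p = c/n^{1/2} ≫ 1/n is above the triangle threshold p ~ 1/n. Asymptotically E[X] ~ (c³/6)·n^{3(1−α)} = (6³/6)·n^{1.5} → ∞; triangles are abundant w.h.p.

E[X] ≈ 112701.02307; in regime p = Θ(1/n^{1/2}) E[X] diverges (above the triangle threshold p ~ 1/n).


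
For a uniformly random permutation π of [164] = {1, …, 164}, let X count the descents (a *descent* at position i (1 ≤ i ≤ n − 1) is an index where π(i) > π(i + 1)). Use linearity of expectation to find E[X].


Write X = Σ X_I over i = 1, …, 163, with X_I the indicator of one descent.
There are 163 indicators.
For each fixed i, the pair (π(i), π(i+1)) is a uniformly random ordered pair of distinct values from {1, …, 164}; by symmetry P[π(i) > π(i+1)] = 1/2.
By linearity: E[X] = 163 · (1/2) = (164 − 1) · (1/2) = 163/2 ≈ 81.500.

E[X] = 163/2 = 81.500.


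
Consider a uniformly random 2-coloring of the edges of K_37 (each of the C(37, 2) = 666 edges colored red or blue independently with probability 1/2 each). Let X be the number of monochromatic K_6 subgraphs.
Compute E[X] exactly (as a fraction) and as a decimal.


Let X = Σ_S X_S over the C(37, 6) = 2324784 subsets S of size 6, where X_S = 1 if the K_6 on S is monochromatic.
For a fixed S, the K_6 on S has C(6, 2) = 15 edges. P[all 15 edges red] = (1/2)^15, and likewise for blue, so P[monochromatic] = 2·(1/2)^15 = 2^{1 − 15} = 1/16384.
Summing: E[X] = C(37, 6) · 2^{1 − 15} = 2324784 · 1/16384 = 145299/1024.
Numerically: E[X] ≈ 141.89355.

E[X] = C(37,6)·2^(1−C(6,2)) = 145299/1024 ≈ 141.89355.


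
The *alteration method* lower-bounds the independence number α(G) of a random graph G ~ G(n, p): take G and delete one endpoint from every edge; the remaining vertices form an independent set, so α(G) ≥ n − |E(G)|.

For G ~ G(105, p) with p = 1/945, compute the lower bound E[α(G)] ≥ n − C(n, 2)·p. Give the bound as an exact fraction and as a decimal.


E[|E(G)|] = C(105, 2)·p = 5460 · (1/945) = 52/9.
E[α(G)] ≥ n − E[|E(G)|] = 105 − 52/9 = 893/9.
Numerically: ≈ 99.222222.
(This is only a lower bound; the true E[α(G)] may be larger.)

E[α(G)] ≥ 893/9 ≈ 99.222222.


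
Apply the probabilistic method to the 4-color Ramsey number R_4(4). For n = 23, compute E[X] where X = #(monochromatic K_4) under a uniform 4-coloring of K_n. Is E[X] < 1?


E[X] = C(23, 4) · 4^{1 − 6} = 8855 · 4^{−5} = 8855/1024.
As a reduced fraction: E[X] = 8855/1024 ≈ 8.6475.
Is E[X] < 1? NO.
Since E[X] ≥ 1, the first-moment bound is inconclusive at n = 23; it does NOT by itself certify R_4(4) > 23.

E[X] = 8855/1024 ≈ 8.6475; E[X] ≥ 1; first-moment method inconclusive here.


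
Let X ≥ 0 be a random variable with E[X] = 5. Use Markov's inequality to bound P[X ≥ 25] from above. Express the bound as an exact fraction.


μ = E[X] = 5, a = 25.
Markov: P[X ≥ 25] ≤ μ/a = (5)/25 = 1/5.
Numerically: ≈ 0.200.
(Since a = 25 > μ = 5.000, the bound 1/5 is < 1 and informative.)

P[X ≥ 25] ≤ 1/5 ≈ 0.200.


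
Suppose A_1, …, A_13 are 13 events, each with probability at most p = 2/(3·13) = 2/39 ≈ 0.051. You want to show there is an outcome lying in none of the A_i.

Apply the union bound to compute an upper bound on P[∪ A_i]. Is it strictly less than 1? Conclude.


Union bound: P[∪_{i=1}^{13} A_i] ≤ Σ_i P[A_i] ≤ 13·p = 13·(2/39) = 2/3.
Numerically: 2/3 ≈ 0.667.
Is 2/3 < 1? YES.
Since P[∪ A_i] ≤ 2/3 < 1, the complement has P[∩ A_i^c] ≥ 1 − 2/3 = 1/3 > 0, so some outcome avoids every A_i.

13·p = 2/3 ≈ 0.667; existence CERTIFIED by the union bound.


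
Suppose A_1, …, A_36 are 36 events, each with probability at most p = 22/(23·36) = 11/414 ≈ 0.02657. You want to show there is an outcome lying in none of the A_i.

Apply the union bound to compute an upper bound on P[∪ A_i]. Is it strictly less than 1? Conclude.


Union bound: P[∪_{i=1}^{36} A_i] ≤ Σ_i P[A_i] ≤ 36·p = 36·(11/414) = 22/23.
Numerically: 22/23 ≈ 0.95652.
Is 22/23 < 1? YES.
Since P[∪ A_i] ≤ 22/23 < 1, the complement has P[∩ A_i^c] ≥ 1 − 22/23 = 1/23 > 0, so some outcome avoids every A_i.

36·p = 22/23 ≈ 0.95652; existence CERTIFIED by the union bound.


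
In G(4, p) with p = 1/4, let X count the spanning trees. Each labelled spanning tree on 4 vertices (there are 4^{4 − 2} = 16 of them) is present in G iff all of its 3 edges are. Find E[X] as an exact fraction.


K_4 has 4^{4 − 2} = 16 labelled spanning trees.
For each such spanning tree H, let X_H = 1 if all 3 edges of H are present in G. Then P[X_H = 1] = p^{3} = (1/4)^{3} = 1/64.
Summing the indicators: E[X] = Σ_H E[X_H] = 16 · p^{3} = 16 · 1/64 = 1/4.
Numerically: E[X] ≈ 0.25.

E[X] = 16 · (1/4)^{3} = 1/4 ≈ 0.25.


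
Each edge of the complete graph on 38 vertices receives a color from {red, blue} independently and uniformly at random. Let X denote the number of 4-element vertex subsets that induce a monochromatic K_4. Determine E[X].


Let X = Σ_S X_S over the C(38, 4) = 73815 subsets S of size 4, where X_S = 1 if the K_4 on S is monochromatic.
For a fixed S, the K_4 on S has C(4, 2) = 6 edges. P[all 6 edges red] = (1/2)^6, and likewise for blue, so P[monochromatic] = 2·(1/2)^6 = 2^{1 − 6} = 1/32.
By linearity of expectation: E[X] = C(38, 4) · 2^{1 − 6} = 73815 · 1/32 = 73815/32.
Numerically: E[X] ≈ 2306.7188.

E[X] = C(38,4)·2^(1−C(4,2)) = 73815/32 ≈ 2306.7188.


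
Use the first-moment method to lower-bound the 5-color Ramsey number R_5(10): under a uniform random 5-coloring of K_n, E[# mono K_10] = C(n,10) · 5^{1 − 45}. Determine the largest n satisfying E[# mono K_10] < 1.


We need C(n, 10) · 5^{1 − 45} < 1, i.e. C(n, 10) < 5^{45 − 1} = 5684341886080801486968994140625.
Check values of n near the boundary:
  n = 5387: C(5387, 10) = 5624406917627224603154306376491; 5624406917627224603154306376491 < 5684341886080801486968994140625? YES
  n = 5388: C(5388, 10) = 5634865093375880654852250419586; 5634865093375880654852250419586 < 5684341886080801486968994140625? YES
  n = 5389: C(5389, 10) = 5645340767466558997768874792926; 5645340767466558997768874792926 < 5684341886080801486968994140625? YES
  n = 5390: C(5390, 10) = 5655833965919099070255434039753; 5655833965919099070255434039753 < 5684341886080801486968994140625? YES
  n = 5391: C(5391, 10) = 5666344714787188828795213697883; 5666344714787188828795213697883 < 5684341886080801486968994140625? YES
  n = 5392: C(5392, 10) = 5676873040158402483252283957448; 5676873040158402483252283957448 < 5684341886080801486968994140625? YES
  n = 5393: C(5393, 10) = 5687418968154238267170642278008; 5687418968154238267170642278008 < 5684341886080801486968994140625? NO
  n = 5394: C(5394, 10) = 5697982524930156243149785372878; 5697982524930156243149785372878 < 5684341886080801486968994140625? NO
The largest n with C(n, 10) < 5684341886080801486968994140625 is n = 5392 (where E[X] = 5676873040158402483252283957448/5684341886080801486968994140625 ≈ 0.9987). Hence R_5(10) > 5392, i.e. R_5(10) ≥ 5393.

Largest n = 5392; hence R_5(10) > 5392.


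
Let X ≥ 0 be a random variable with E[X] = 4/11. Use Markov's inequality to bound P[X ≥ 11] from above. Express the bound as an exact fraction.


μ = E[X] = 4/11, a = 11.
Markov: P[X ≥ 11] ≤ μ/a = (4/11)/11 = 4/121.
Numerically: ≈ 0.0331.
(Since a = 11 > μ = 0.3636, the bound 4/121 is < 1 and informative.)

P[X ≥ 11] ≤ 4/121 ≈ 0.0331.


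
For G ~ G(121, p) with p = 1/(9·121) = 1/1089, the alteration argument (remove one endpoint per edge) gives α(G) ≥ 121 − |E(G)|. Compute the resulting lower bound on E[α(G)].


E[|E(G)|] = C(121, 2)·p = 7260 · (1/1089) = 20/3.
E[α(G)] ≥ n − E[|E(G)|] = 121 − 20/3 = 343/3.
Numerically: ≈ 114.3333.
(This is only a lower bound; the true E[α(G)] may be larger.)

E[α(G)] ≥ 343/3 ≈ 114.3333.


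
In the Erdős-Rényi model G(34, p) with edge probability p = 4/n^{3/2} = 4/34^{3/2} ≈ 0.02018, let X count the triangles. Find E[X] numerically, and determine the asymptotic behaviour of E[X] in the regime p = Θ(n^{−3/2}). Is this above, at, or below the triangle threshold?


Number of potential triangles: C(34, 3) = 5984.
Each occurs with probability p³ ≈ (0.02018)³ ≈ 8.213435e-06.
By linearity: E[X] = C(34, 3)·p³ ≈ 5984 · 8.213435e-06 ≈ 0.0491.
Since α = 3/2 > 1, p = c/n^{3/2} = o(1/n) is below the triangle threshold p ~ 1/n. Asymptotically E[X] ~ (c³/6)·n^{3(1−α)} = (4³/6)·n^{-1.5} → 0, so by Markov's inequality G has no triangles w.h.p.

E[X] ≈ 0.0491; in regime p = Θ(1/n^{3/2}) E[X] tends to 0 (below the triangle threshold p ~ 1/n).


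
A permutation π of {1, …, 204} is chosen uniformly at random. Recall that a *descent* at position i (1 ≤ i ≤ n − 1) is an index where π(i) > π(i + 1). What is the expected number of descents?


Write X = Σ X_I over i = 1, …, 203, with X_I the indicator of one descent.
There are 203 indicators.
For each fixed i, the pair (π(i), π(i+1)) is a uniformly random ordered pair of distinct values from {1, …, 204}; by symmetry P[π(i) > π(i+1)] = 1/2.
By linearity: E[X] = 203 · (1/2) = (204 − 1) · (1/2) = 203/2 ≈ 101.500000.

E[X] = 203/2 = 101.500000.


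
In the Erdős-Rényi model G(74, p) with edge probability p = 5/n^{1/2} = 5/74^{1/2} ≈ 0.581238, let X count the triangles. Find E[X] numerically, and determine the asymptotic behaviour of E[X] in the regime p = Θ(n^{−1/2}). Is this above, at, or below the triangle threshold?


Number of potential triangles: C(74, 3) = 64824.
Each occurs with probability p³ ≈ (0.581238)³ ≈ 1.96364255e-01.
By linearity: E[X] = C(74, 3)·p³ ≈ 64824 · 1.96364255e-01 ≈ 12729.116442.
Since α = 1/2 < 1, p = c/n^{1/2} ≫ 1/n is above the triangle threshold p ~ 1/n. Asymptotically E[X] ~ (c³/6)·n^{3(1−α)} = (5³/6)·n^{1.5} → ∞; triangles are abundant w.h.p.

E[X] ≈ 12729.116442; in regime p = Θ(1/n^{1/2}) E[X] diverges (above the triangle threshold p ~ 1/n).


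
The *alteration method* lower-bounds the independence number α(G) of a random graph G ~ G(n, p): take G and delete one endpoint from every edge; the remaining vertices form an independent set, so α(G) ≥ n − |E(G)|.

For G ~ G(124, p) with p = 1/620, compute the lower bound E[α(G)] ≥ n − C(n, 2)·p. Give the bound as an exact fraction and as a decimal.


E[|E(G)|] = C(124, 2)·p = 7626 · (1/620) = 123/10.
E[α(G)] ≥ n − E[|E(G)|] = 124 − 123/10 = 1117/10.
Numerically: ≈ 111.70000.
(This is only a lower bound; the true E[α(G)] may be larger.)

E[α(G)] ≥ 1117/10 ≈ 111.70000.


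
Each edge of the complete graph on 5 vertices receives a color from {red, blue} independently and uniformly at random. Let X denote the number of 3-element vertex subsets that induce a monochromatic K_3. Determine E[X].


Let X = Σ_S X_S over the C(5, 3) = 10 subsets S of size 3, where X_S = 1 if the K_3 on S is monochromatic.
For a fixed S, the K_3 on S has C(3, 2) = 3 edges. P[all 3 edges red] = (1/2)^3, and likewise for blue, so P[monochromatic] = 2·(1/2)^3 = 2^{1 − 3} = 1/4.
Summing: E[X] = C(5, 3) · 2^{1 − 3} = 10 · 1/4 = 5/2.
Numerically: E[X] ≈ 2.50000.

E[X] = C(5,3)·2^(1−C(3,2)) = 5/2 ≈ 2.50000.


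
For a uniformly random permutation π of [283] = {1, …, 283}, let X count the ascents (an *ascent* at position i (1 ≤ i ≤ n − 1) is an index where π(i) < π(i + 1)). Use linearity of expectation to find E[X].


Write X = Σ X_I over i = 1, …, 282, with X_I the indicator of one ascent.
There are 282 indicators.
For each fixed i, the pair (π(i), π(i+1)) is a uniformly random ordered pair of distinct values from {1, …, 283}; by symmetry P[π(i) < π(i+1)] = 1/2.
By linearity: E[X] = 282 · (1/2) = (283 − 1) · (1/2) = 141 ≈ 141.00000.

E[X] = 141 = 141.00000.


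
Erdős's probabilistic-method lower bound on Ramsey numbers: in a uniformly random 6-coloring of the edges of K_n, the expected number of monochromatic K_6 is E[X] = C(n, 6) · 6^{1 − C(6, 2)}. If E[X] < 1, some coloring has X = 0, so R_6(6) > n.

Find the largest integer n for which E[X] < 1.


We need C(n, 6) · 6^{1 − 15} < 1, i.e. C(n, 6) < 6^{15 − 1} = 78364164096.
Check values of n near the boundary:
  n = 194: C(194, 6) = 68482017072; 68482017072 < 78364164096? YES
  n = 195: C(195, 6) = 70656049360; 70656049360 < 78364164096? YES
  n = 196: C(196, 6) = 72887293024; 72887293024 < 78364164096? YES
  n = 197: C(197, 6) = 75176946208; 75176946208 < 78364164096? YES
  n = 198: C(198, 6) = 77526225777; 77526225777 < 78364164096? YES
  n = 199: C(199, 6) = 79936367511; 79936367511 < 78364164096? NO
The largest n with C(n, 6) < 78364164096 is n = 198 (where E[X] = 25842075259/26121388032 ≈ 0.989307). Hence R_6(6) > 198, i.e. R_6(6) ≥ 199.

Largest n = 198; hence R_6(6) > 198.


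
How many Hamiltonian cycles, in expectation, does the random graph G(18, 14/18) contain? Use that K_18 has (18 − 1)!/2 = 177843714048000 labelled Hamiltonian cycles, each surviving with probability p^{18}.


K_18 has (18 − 1)!/2 = 177843714048000 labelled Hamiltonian cycles.
For each such Hamiltonian cycle H, let X_H = 1 if all 18 edges of H are present in G. Then P[X_H = 1] = p^{18} = (7/9)^{18} = 1628413597910449/150094635296999121.
By linearity: E[X] = Σ_H E[X_H] = 177843714048000 · p^{18} = 177843714048000 · 1628413597910449/150094635296999121 = 397260798708725298034688000/205891132094649.
Numerically: E[X] ≈ 1.92947e+12.

E[X] = 177843714048000 · (7/9)^{18} = 397260798708725298034688000/205891132094649 ≈ 1.92947e+12.


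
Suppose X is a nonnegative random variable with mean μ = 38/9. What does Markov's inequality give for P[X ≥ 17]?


μ = E[X] = 38/9, a = 17.
Markov: P[X ≥ 17] ≤ μ/a = (38/9)/17 = 38/153.
Numerically: ≈ 0.2484.
(Since a = 17 > μ = 4.2222, the bound 38/153 is < 1 and informative.)

P[X ≥ 17] ≤ 38/153 ≈ 0.2484.


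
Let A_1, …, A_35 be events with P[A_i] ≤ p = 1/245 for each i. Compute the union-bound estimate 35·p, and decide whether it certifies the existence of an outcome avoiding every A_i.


Union bound: P[∪_{i=1}^{35} A_i] ≤ Σ_i P[A_i] ≤ 35·p = 35·(1/245) = 1/7.
Numerically: 1/7 ≈ 0.143.
Is 1/7 < 1? YES.
Since P[∪ A_i] ≤ 1/7 < 1, the complement has P[∩ A_i^c] ≥ 1 − 1/7 = 6/7 > 0, so some outcome avoids every A_i.

35·p = 1/7 ≈ 0.143; existence CERTIFIED by the union bound.


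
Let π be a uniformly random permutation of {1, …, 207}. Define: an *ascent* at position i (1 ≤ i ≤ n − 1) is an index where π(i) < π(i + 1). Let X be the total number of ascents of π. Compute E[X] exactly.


Write X = Σ X_I over i = 1, …, 206, with X_I the indicator of one ascent.
There are 206 indicators.
For each fixed i, the pair (π(i), π(i+1)) is a uniformly random ordered pair of distinct values from {1, …, 207}; by symmetry P[π(i) < π(i+1)] = 1/2.
By linearity: E[X] = 206 · (1/2) = (207 − 1) · (1/2) = 103 ≈ 103.000000.

E[X] = 103 = 103.000000.


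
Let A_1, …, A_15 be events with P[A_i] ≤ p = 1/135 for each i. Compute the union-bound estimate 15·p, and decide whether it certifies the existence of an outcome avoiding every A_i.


Union bound: P[∪_{i=1}^{15} A_i] ≤ Σ_i P[A_i] ≤ 15·p = 15·(1/135) = 1/9.
Numerically: 1/9 ≈ 0.11111.
Is 1/9 < 1? YES.
Since P[∪ A_i] ≤ 1/9 < 1, the complement has P[∩ A_i^c] ≥ 1 − 1/9 = 8/9 > 0, so some outcome avoids every A_i.

15·p = 1/9 ≈ 0.11111; existence CERTIFIED by the union bound.


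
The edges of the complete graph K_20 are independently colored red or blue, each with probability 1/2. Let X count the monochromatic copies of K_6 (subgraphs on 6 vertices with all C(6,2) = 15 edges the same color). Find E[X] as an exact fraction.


Let X = Σ_S X_S over the C(20, 6) = 38760 subsets S of size 6, where X_S = 1 if the K_6 on S is monochromatic.
For a fixed S, the K_6 on S has C(6, 2) = 15 edges. P[all 15 edges red] = (1/2)^15, and likewise for blue, so P[monochromatic] = 2·(1/2)^15 = 2^{1 − 15} = 1/16384.
Summing: E[X] = C(20, 6) · 2^{1 − 15} = 38760 · 1/16384 = 4845/2048.
Numerically: E[X] ≈ 2.366.

E[X] = C(20,6)·2^(1−C(6,2)) = 4845/2048 ≈ 2.366.


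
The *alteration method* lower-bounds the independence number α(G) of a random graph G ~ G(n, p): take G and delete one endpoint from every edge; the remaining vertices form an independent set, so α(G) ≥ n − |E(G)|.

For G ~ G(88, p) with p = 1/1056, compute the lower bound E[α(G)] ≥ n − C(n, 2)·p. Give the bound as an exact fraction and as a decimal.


E[|E(G)|] = C(88, 2)·p = 3828 · (1/1056) = 29/8.
E[α(G)] ≥ n − E[|E(G)|] = 88 − 29/8 = 675/8.
Numerically: ≈ 84.3750.
(This is only a lower bound; the true E[α(G)] may be larger.)

E[α(G)] ≥ 675/8 ≈ 84.3750.


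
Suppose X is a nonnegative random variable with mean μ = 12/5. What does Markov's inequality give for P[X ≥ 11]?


μ = E[X] = 12/5, a = 11.
Markov: P[X ≥ 11] ≤ μ/a = (12/5)/11 = 12/55.
Numerically: ≈ 0.218182.
(Since a = 11 > μ = 2.400000, the bound 12/55 is < 1 and informative.)

P[X ≥ 11] ≤ 12/55 ≈ 0.218182.


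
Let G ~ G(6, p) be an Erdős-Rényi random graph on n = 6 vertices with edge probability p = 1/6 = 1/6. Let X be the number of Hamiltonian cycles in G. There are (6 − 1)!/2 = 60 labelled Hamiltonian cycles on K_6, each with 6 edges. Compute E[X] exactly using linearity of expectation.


K_6 has (6 − 1)!/2 = 60 labelled Hamiltonian cycles.
For each such Hamiltonian cycle H, let X_H = 1 if all 6 edges of H are present in G. Then P[X_H = 1] = p^{6} = (1/6)^{6} = 1/46656.
By linearity: E[X] = Σ_H E[X_H] = 60 · p^{6} = 60 · 1/46656 = 5/3888.
Numerically: E[X] ≈ 0.00129.

E[X] = 60 · (1/6)^{6} = 5/3888 ≈ 0.00129.


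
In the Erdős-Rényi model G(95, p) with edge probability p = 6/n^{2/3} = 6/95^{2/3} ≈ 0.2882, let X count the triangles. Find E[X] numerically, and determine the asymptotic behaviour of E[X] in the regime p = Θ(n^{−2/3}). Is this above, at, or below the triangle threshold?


Number of potential triangles: C(95, 3) = 138415.
Each occurs with probability p³ ≈ (0.2882)³ ≈ 2.393352e-02.
By linearity: E[X] = C(95, 3)·p³ ≈ 138415 · 2.393352e-02 ≈ 3312.7579.
Since α = 2/3 < 1, p = c/n^{2/3} ≫ 1/n is above the triangle threshold p ~ 1/n. Asymptotically E[X] ~ (c³/6)·n^{3(1−α)} = (6³/6)·n^{1} → ∞; triangles are abundant w.h.p.

E[X] ≈ 3312.7579; in regime p = Θ(1/n^{2/3}) E[X] diverges (above the triangle threshold p ~ 1/n).


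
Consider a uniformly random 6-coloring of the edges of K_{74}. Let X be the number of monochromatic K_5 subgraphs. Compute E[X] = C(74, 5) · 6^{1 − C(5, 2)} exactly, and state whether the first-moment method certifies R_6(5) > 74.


E[X] = C(74, 5) · 6^{1 − 10} = 16108764 · 6^{−9} = 16108764/10077696.
As a reduced fraction: E[X] = 1342397/839808 ≈ 1.5985.
Is E[X] < 1? NO.
Since E[X] ≥ 1, the first-moment bound is inconclusive at n = 74; it does NOT by itself certify R_6(5) > 74.

E[X] = 1342397/839808 ≈ 1.5985; E[X] ≥ 1; first-moment method inconclusive here.


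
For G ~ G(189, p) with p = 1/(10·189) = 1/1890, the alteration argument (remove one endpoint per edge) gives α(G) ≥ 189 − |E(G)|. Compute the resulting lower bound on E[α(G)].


E[|E(G)|] = C(189, 2)·p = 17766 · (1/1890) = 47/5.
E[α(G)] ≥ n − E[|E(G)|] = 189 − 47/5 = 898/5.
Numerically: ≈ 179.60000.
(This is only a lower bound; the true E[α(G)] may be larger.)

E[α(G)] ≥ 898/5 ≈ 179.60000.


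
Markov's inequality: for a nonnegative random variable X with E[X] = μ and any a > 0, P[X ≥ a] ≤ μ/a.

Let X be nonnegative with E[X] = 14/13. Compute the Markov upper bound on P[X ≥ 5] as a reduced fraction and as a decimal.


μ = E[X] = 14/13, a = 5.
Markov: P[X ≥ 5] ≤ μ/a = (14/13)/5 = 14/65.
Numerically: ≈ 0.21538.
(Since a = 5 > μ = 1.07692, the bound 14/65 is < 1 and informative.)

P[X ≥ 5] ≤ 14/65 ≈ 0.21538.


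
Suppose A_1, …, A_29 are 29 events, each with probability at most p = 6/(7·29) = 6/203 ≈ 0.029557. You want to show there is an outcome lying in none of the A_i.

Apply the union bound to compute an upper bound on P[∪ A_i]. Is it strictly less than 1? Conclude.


Union bound: P[∪_{i=1}^{29} A_i] ≤ Σ_i P[A_i] ≤ 29·p = 29·(6/203) = 6/7.
Numerically: 6/7 ≈ 0.857143.
Is 6/7 < 1? YES.
Since P[∪ A_i] ≤ 6/7 < 1, the complement has P[∩ A_i^c] ≥ 1 − 6/7 = 1/7 > 0, so some outcome avoids every A_i.

29·p = 6/7 ≈ 0.857143; existence CERTIFIED by the union bound.


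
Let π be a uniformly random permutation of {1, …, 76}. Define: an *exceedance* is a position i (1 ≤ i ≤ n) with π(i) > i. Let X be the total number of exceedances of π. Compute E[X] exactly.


Write X = Σ_{i=1}^{76} X_i, where X_i = 1_{π(i) > i}.
For each fixed i, π(i) is uniform over {1, …, 76} (marginal of a uniform permutation), so P[π(i) > i] = (n − i)/n. Summing: Σ_{i=1}^{76} (n − i)/n = (0 + 1 + … + 75)/76 = 76(76 − 1)/(2·76) = (76 − 1)/2.
Hence E[X] = Σ_{i=1}^{76} (76 − i)/76 = 75/2 ≈ 37.50000.

E[X] = 75/2 = 37.50000.


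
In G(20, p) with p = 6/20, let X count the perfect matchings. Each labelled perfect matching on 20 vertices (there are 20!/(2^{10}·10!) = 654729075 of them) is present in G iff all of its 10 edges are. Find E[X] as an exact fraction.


K_20 has 20!/(2^{10}·10!) = 654729075 labelled perfect matchings.
For each such perfect matching H, let X_H = 1 if all 10 edges of H are present in G. Then P[X_H = 1] = p^{10} = (3/10)^{10} = 59049/10000000000.
Summing the indicators: E[X] = Σ_H E[X_H] = 654729075 · p^{10} = 654729075 · 59049/10000000000 = 1546443885987/400000000.
Numerically: E[X] ≈ 3866.11.

E[X] = 654729075 · (3/10)^{10} = 1546443885987/400000000 ≈ 3866.11.


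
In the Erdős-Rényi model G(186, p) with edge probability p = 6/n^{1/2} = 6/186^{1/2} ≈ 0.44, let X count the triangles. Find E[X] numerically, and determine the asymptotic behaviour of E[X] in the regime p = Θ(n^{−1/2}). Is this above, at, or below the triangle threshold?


Number of potential triangles: C(186, 3) = 1055240.
Each occurs with probability p³ ≈ (0.44)³ ≈ 8.51499e-02.
By linearity: E[X] = C(186, 3)·p³ ≈ 1055240 · 8.51499e-02 ≈ 89853.620.
Since α = 1/2 < 1, p = c/n^{1/2} ≫ 1/n is above the triangle threshold p ~ 1/n. Asymptotically E[X] ~ (c³/6)·n^{3(1−α)} = (6³/6)·n^{1.5} → ∞; triangles are abundant w.h.p.

E[X] ≈ 89853.620; in regime p = Θ(1/n^{1/2}) E[X] diverges (above the triangle threshold p ~ 1/n).


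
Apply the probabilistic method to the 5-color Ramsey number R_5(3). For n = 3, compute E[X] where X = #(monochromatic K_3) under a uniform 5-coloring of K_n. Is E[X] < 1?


E[X] = C(3, 3) · 5^{1 − 3} = 1 · 5^{−2} = 1/25.
As a reduced fraction: E[X] = 1/25 ≈ 0.040.
Is E[X] < 1? YES.
Since E[X] < 1, there exists a 5-coloring of K_{3} with no monochromatic K_3; hence R_5(3) > 3.

E[X] = 1/25 ≈ 0.040; E[X] < 1, so R_5(3) > 3.


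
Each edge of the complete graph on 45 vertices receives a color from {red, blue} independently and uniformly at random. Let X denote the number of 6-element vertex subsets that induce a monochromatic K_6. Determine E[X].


Let X = Σ_S X_S over the C(45, 6) = 8145060 subsets S of size 6, where X_S = 1 if the K_6 on S is monochromatic.
For a fixed S, the K_6 on S has C(6, 2) = 15 edges. P[all 15 edges red] = (1/2)^15, and likewise for blue, so P[monochromatic] = 2·(1/2)^15 = 2^{1 − 15} = 1/16384.
Summing: E[X] = C(45, 6) · 2^{1 − 15} = 8145060 · 1/16384 = 2036265/4096.
Numerically: E[X] ≈ 497.135.

E[X] = C(45,6)·2^(1−C(6,2)) = 2036265/4096 ≈ 497.135.


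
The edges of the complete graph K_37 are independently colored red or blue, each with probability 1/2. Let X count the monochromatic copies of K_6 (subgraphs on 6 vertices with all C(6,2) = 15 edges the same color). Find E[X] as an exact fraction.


Let X = Σ_S X_S over the C(37, 6) = 2324784 subsets S of size 6, where X_S = 1 if the K_6 on S is monochromatic.
For a fixed S, the K_6 on S has C(6, 2) = 15 edges. P[all 15 edges red] = (1/2)^15, and likewise for blue, so P[monochromatic] = 2·(1/2)^15 = 2^{1 − 15} = 1/16384.
By linearity: E[X] = C(37, 6) · 2^{1 − 15} = 2324784 · 1/16384 = 145299/1024.
Numerically: E[X] ≈ 141.89355.

E[X] = C(37,6)·2^(1−C(6,2)) = 145299/1024 ≈ 141.89355.


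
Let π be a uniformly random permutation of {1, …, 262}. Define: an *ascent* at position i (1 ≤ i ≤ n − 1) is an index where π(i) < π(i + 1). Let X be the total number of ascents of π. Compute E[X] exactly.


Write X = Σ X_I over i = 1, …, 261, with X_I the indicator of one ascent.
There are 261 indicators.
For each fixed i, the pair (π(i), π(i+1)) is a uniformly random ordered pair of distinct values from {1, …, 262}; by symmetry P[π(i) < π(i+1)] = 1/2.
By linearity: E[X] = 261 · (1/2) = (262 − 1) · (1/2) = 261/2 ≈ 130.50000.

E[X] = 261/2 = 130.50000.


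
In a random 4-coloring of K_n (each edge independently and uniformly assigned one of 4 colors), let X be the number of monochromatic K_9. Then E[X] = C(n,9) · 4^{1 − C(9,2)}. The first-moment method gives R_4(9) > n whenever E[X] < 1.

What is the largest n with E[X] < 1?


We need C(n, 9) · 4^{1 − 36} < 1, i.e. C(n, 9) < 4^{36 − 1} = 1180591620717411303424.
Check values of n near the boundary:
  n = 910: C(910, 9) = 1133378248346922788210; 1133378248346922788210 < 1180591620717411303424? YES
  n = 911: C(911, 9) = 1144686900492291197405; 1144686900492291197405 < 1180591620717411303424? YES
  n = 912: C(912, 9) = 1156095740032081475120; 1156095740032081475120 < 1180591620717411303424? YES
  n = 913: C(913, 9) = 1167605542753639808390; 1167605542753639808390 < 1180591620717411303424? YES
  n = 914: C(914, 9) = 1179217089587653905932; 1179217089587653905932 < 1180591620717411303424? YES
  n = 915: C(915, 9) = 1190931166636537885130; 1190931166636537885130 < 1180591620717411303424? NO
The largest n with C(n, 9) < 1180591620717411303424 is n = 914 (where E[X] = 294804272396913476483/295147905179352825856 ≈ 0.998836). Hence R_4(9) > 914, i.e. R_4(9) ≥ 915.

Largest n = 914; hence R_4(9) > 914.


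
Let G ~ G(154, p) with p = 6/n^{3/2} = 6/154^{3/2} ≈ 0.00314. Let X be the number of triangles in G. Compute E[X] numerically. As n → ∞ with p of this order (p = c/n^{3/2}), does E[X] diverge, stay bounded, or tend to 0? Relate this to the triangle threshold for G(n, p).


Number of potential triangles: C(154, 3) = 596904.
Each occurs with probability p³ ≈ (0.00314)³ ≈ 3.09464e-08.
By linearity: E[X] = C(154, 3)·p³ ≈ 596904 · 3.09464e-08 ≈ 0.018.
Since α = 3/2 > 1, p = c/n^{3/2} = o(1/n) is below the triangle threshold p ~ 1/n. Asymptotically E[X] ~ (c³/6)·n^{3(1−α)} = (6³/6)·n^{-1.5} → 0, so by Markov's inequality G has no triangles w.h.p.

E[X] ≈ 0.018; in regime p = Θ(1/n^{3/2}) E[X] tends to 0 (below the triangle threshold p ~ 1/n).


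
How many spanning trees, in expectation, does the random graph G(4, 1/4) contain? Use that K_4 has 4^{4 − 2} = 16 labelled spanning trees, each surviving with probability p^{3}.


K_4 has 4^{4 − 2} = 16 labelled spanning trees.
For each such spanning tree H, let X_H = 1 if all 3 edges of H are present in G. Then P[X_H = 1] = p^{3} = (1/4)^{3} = 1/64.
Summing the indicators: E[X] = Σ_H E[X_H] = 16 · p^{3} = 16 · 1/64 = 1/4.
Numerically: E[X] ≈ 0.25.

E[X] = 16 · (1/4)^{3} = 1/4 ≈ 0.25.


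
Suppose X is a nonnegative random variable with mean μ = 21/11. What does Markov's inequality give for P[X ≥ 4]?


μ = E[X] = 21/11, a = 4.
Markov: P[X ≥ 4] ≤ μ/a = (21/11)/4 = 21/44.
Numerically: ≈ 0.477.
(Since a = 4 > μ = 1.909, the bound 21/44 is < 1 and informative.)

P[X ≥ 4] ≤ 21/44 ≈ 0.477.


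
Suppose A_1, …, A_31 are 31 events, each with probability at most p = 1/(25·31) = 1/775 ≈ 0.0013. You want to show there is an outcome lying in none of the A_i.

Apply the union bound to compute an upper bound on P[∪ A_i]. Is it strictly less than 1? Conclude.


Union bound: P[∪_{i=1}^{31} A_i] ≤ Σ_i P[A_i] ≤ 31·p = 31·(1/775) = 1/25.
Numerically: 1/25 ≈ 0.0400.
Is 1/25 < 1? YES.
Since P[∪ A_i] ≤ 1/25 < 1, the complement has P[∩ A_i^c] ≥ 1 − 1/25 = 24/25 > 0, so some outcome avoids every A_i.

31·p = 1/25 ≈ 0.0400; existence CERTIFIED by the union bound.


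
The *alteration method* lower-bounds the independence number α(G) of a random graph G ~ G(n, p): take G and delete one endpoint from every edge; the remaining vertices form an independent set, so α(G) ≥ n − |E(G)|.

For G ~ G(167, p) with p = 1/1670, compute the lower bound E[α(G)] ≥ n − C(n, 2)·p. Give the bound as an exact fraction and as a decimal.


E[|E(G)|] = C(167, 2)·p = 13861 · (1/1670) = 83/10.
E[α(G)] ≥ n − E[|E(G)|] = 167 − 83/10 = 1587/10.
Numerically: ≈ 158.700000.
(This is only a lower bound; the true E[α(G)] may be larger.)

E[α(G)] ≥ 1587/10 ≈ 158.700000.


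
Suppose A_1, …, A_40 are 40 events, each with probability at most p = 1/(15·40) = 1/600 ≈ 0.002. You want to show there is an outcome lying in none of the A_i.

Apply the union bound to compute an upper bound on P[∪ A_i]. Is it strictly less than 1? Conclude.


Union bound: P[∪_{i=1}^{40} A_i] ≤ Σ_i P[A_i] ≤ 40·p = 40·(1/600) = 1/15.
Numerically: 1/15 ≈ 0.067.
Is 1/15 < 1? YES.
Since P[∪ A_i] ≤ 1/15 < 1, the complement has P[∩ A_i^c] ≥ 1 − 1/15 = 14/15 > 0, so some outcome avoids every A_i.

40·p = 1/15 ≈ 0.067; existence CERTIFIED by the union bound.


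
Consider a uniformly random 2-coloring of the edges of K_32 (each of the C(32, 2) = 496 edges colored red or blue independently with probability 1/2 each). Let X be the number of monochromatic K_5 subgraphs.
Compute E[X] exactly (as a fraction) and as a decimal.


Let X = Σ_S X_S over the C(32, 5) = 201376 subsets S of size 5, where X_S = 1 if the K_5 on S is monochromatic.
For a fixed S, the K_5 on S has C(5, 2) = 10 edges. P[all 10 edges red] = (1/2)^10, and likewise for blue, so P[monochromatic] = 2·(1/2)^10 = 2^{1 − 10} = 1/512.
By linearity: E[X] = C(32, 5) · 2^{1 − 10} = 201376 · 1/512 = 6293/16.
Numerically: E[X] ≈ 393.312500.

E[X] = C(32,5)·2^(1−C(5,2)) = 6293/16 ≈ 393.312500.


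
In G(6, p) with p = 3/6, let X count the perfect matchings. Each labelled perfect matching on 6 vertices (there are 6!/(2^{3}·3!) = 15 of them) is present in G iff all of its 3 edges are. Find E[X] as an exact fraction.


K_6 has 6!/(2^{3}·3!) = 15 labelled perfect matchings.
For each such perfect matching H, let X_H = 1 if all 3 edges of H are present in G. Then P[X_H = 1] = p^{3} = (1/2)^{3} = 1/8.
Summing the indicators: E[X] = Σ_H E[X_H] = 15 · p^{3} = 15 · 1/8 = 15/8.
Numerically: E[X] ≈ 1.88.

E[X] = 15 · (1/2)^{3} = 15/8 ≈ 1.88.


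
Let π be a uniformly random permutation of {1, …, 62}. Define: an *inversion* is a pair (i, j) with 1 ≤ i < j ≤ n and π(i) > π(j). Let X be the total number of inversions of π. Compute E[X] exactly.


Write X = Σ X_I over the C(62, 2) = 1891 pairs i < j, with X_I the indicator of one inversion.
There are 1891 indicators.
For each fixed pair i < j, the values π(i) and π(j) are two distinct elements of {1, …, 62} in uniformly random order; by symmetry P[π(i) > π(j)] = 1/2.
By linearity: E[X] = 1891 · (1/2) = C(62, 2) · (1/2) = 1891/2 = 1891/2 ≈ 945.5000.

E[X] = 1891/2 = 945.5000.


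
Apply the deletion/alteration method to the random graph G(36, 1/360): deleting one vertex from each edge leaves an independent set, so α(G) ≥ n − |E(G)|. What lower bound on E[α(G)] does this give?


E[|E(G)|] = C(36, 2)·p = 630 · (1/360) = 7/4.
E[α(G)] ≥ n − E[|E(G)|] = 36 − 7/4 = 137/4.
Numerically: ≈ 34.25000.
(This is only a lower bound; the true E[α(G)] may be larger.)

E[α(G)] ≥ 137/4 ≈ 34.25000.


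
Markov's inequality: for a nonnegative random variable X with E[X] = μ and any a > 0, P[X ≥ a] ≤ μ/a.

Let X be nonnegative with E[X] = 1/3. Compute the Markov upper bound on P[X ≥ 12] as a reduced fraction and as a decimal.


μ = E[X] = 1/3, a = 12.
Markov: P[X ≥ 12] ≤ μ/a = (1/3)/12 = 1/36.
Numerically: ≈ 0.0278.
(Since a = 12 > μ = 0.3333, the bound 1/36 is < 1 and informative.)

P[X ≥ 12] ≤ 1/36 ≈ 0.0278.


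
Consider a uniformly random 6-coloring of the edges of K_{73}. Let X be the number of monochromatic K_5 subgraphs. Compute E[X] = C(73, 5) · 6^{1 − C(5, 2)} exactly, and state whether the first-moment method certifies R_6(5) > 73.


E[X] = C(73, 5) · 6^{1 − 10} = 15020334 · 6^{−9} = 15020334/10077696.
As a reduced fraction: E[X] = 834463/559872 ≈ 1.4905.
Is E[X] < 1? NO.
Since E[X] ≥ 1, the first-moment bound is inconclusive at n = 73; it does NOT by itself certify R_6(5) > 73.

E[X] = 834463/559872 ≈ 1.4905; E[X] ≥ 1; first-moment method inconclusive here.


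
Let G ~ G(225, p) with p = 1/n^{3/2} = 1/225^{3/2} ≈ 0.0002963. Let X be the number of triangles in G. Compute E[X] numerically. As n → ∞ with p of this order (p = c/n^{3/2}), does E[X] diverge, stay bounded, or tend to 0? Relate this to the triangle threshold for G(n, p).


Number of potential triangles: C(225, 3) = 1873200.
Each occurs with probability p³ ≈ (0.0002963)³ ≈ 2.601229e-11.
By linearity: E[X] = C(225, 3)·p³ ≈ 1873200 · 2.601229e-11 ≈ 0.0000.
Since α = 3/2 > 1, p = c/n^{3/2} = o(1/n) is below the triangle threshold p ~ 1/n. Asymptotically E[X] ~ (c³/6)·n^{3(1−α)} = (1³/6)·n^{-1.5} → 0, so by Markov's inequality G has no triangles w.h.p.

E[X] ≈ 0.0000; in regime p = Θ(1/n^{3/2}) E[X] tends to 0 (below the triangle threshold p ~ 1/n).


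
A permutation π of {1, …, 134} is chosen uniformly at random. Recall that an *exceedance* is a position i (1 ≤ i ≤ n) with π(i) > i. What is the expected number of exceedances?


Write X = Σ_{i=1}^{134} X_i, where X_i = 1_{π(i) > i}.
For each fixed i, π(i) is uniform over {1, …, 134} (marginal of a uniform permutation), so P[π(i) > i] = (n − i)/n. Summing: Σ_{i=1}^{134} (n − i)/n = (0 + 1 + … + 133)/134 = 134(134 − 1)/(2·134) = (134 − 1)/2.
Hence E[X] = Σ_{i=1}^{134} (134 − i)/134 = 133/2 ≈ 66.500.

E[X] = 133/2 = 66.500.


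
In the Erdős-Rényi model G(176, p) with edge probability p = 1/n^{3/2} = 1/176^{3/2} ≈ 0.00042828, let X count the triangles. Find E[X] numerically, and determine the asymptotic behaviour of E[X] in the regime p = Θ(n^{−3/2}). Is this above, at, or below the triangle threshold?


Number of potential triangles: C(176, 3) = 893200.
Each occurs with probability p³ ≈ (0.00042828)³ ≈ 7.8558466e-11.
By linearity: E[X] = C(176, 3)·p³ ≈ 893200 · 7.8558466e-11 ≈ 0.00007.
Since α = 3/2 > 1, p = c/n^{3/2} = o(1/n) is below the triangle threshold p ~ 1/n. Asymptotically E[X] ~ (c³/6)·n^{3(1−α)} = (1³/6)·n^{-1.5} → 0, so by Markov's inequality G has no triangles w.h.p.

E[X] ≈ 0.00007; in regime p = Θ(1/n^{3/2}) E[X] tends to 0 (below the triangle threshold p ~ 1/n).


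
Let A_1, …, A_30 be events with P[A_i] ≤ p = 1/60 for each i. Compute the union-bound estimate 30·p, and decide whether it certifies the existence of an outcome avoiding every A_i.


Union bound: P[∪_{i=1}^{30} A_i] ≤ Σ_i P[A_i] ≤ 30·p = 30·(1/60) = 1/2.
Numerically: 1/2 ≈ 0.50000.
Is 1/2 < 1? YES.
Since P[∪ A_i] ≤ 1/2 < 1, the complement has P[∩ A_i^c] ≥ 1 − 1/2 = 1/2 > 0, so some outcome avoids every A_i.

30·p = 1/2 ≈ 0.50000; existence CERTIFIED by the union bound.


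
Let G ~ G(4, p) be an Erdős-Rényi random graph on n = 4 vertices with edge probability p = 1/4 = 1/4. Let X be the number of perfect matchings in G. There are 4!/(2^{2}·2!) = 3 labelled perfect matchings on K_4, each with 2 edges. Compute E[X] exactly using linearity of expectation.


K_4 has 4!/(2^{2}·2!) = 3 labelled perfect matchings.
For each such perfect matching H, let X_H = 1 if all 2 edges of H are present in G. Then P[X_H = 1] = p^{2} = (1/4)^{2} = 1/16.
Summing the indicators: E[X] = Σ_H E[X_H] = 3 · p^{2} = 3 · 1/16 = 3/16.
Numerically: E[X] ≈ 0.1875.

E[X] = 3 · (1/4)^{2} = 3/16 ≈ 0.1875.


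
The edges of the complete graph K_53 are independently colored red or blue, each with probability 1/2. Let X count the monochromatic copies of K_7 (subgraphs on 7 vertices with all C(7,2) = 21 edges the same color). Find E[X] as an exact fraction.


Let X = Σ_S X_S over the C(53, 7) = 154143080 subsets S of size 7, where X_S = 1 if the K_7 on S is monochromatic.
For a fixed S, the K_7 on S has C(7, 2) = 21 edges. P[all 21 edges red] = (1/2)^21, and likewise for blue, so P[monochromatic] = 2·(1/2)^21 = 2^{1 − 21} = 1/1048576.
By linearity: E[X] = C(53, 7) · 2^{1 − 21} = 154143080 · 1/1048576 = 19267885/131072.
Numerically: E[X] ≈ 147.002296.

E[X] = C(53,7)·2^(1−C(7,2)) = 19267885/131072 ≈ 147.002296.


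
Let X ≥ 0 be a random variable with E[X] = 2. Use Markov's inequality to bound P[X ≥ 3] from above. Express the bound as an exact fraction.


μ = E[X] = 2, a = 3.
Markov: P[X ≥ 3] ≤ μ/a = (2)/3 = 2/3.
Numerically: ≈ 0.666667.
(Since a = 3 > μ = 2.000000, the bound 2/3 is < 1 and informative.)

P[X ≥ 3] ≤ 2/3 ≈ 0.666667.


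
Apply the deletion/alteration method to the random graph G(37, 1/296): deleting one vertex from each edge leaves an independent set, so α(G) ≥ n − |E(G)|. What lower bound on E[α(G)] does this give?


E[|E(G)|] = C(37, 2)·p = 666 · (1/296) = 9/4.
E[α(G)] ≥ n − E[|E(G)|] = 37 − 9/4 = 139/4.
Numerically: ≈ 34.750000.
(This is only a lower bound; the true E[α(G)] may be larger.)

E[α(G)] ≥ 139/4 ≈ 34.750000.


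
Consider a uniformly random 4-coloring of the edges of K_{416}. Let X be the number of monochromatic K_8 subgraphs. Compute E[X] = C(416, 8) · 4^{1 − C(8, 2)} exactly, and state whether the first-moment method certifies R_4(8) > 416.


E[X] = C(416, 8) · 4^{1 − 28} = 20788229335792620 · 4^{−27} = 20788229335792620/18014398509481984.
As a reduced fraction: E[X] = 5197057333948155/4503599627370496 ≈ 1.1540.
Is E[X] < 1? NO.
Since E[X] ≥ 1, the first-moment bound is inconclusive at n = 416; it does NOT by itself certify R_4(8) > 416.

E[X] = 5197057333948155/4503599627370496 ≈ 1.1540; E[X] ≥ 1; first-moment method inconclusive here.


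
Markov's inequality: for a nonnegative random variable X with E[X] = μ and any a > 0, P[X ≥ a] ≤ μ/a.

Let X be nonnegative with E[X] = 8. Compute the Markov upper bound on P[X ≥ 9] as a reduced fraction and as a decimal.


μ = E[X] = 8, a = 9.
Markov: P[X ≥ 9] ≤ μ/a = (8)/9 = 8/9.
Numerically: ≈ 0.8889.
(Since a = 9 > μ = 8.0000, the bound 8/9 is < 1 and informative.)

P[X ≥ 9] ≤ 8/9 ≈ 0.8889.


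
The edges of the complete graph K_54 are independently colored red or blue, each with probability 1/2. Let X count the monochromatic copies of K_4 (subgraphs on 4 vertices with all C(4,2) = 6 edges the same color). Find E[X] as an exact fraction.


Let X = Σ_S X_S over the C(54, 4) = 316251 subsets S of size 4, where X_S = 1 if the K_4 on S is monochromatic.
For a fixed S, the K_4 on S has C(4, 2) = 6 edges. P[all 6 edges red] = (1/2)^6, and likewise for blue, so P[monochromatic] = 2·(1/2)^6 = 2^{1 − 6} = 1/32.
Summing: E[X] = C(54, 4) · 2^{1 − 6} = 316251 · 1/32 = 316251/32.
Numerically: E[X] ≈ 9882.844.

E[X] = C(54,4)·2^(1−C(4,2)) = 316251/32 ≈ 9882.844.
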